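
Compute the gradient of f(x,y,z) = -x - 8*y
(-1, -8, 0)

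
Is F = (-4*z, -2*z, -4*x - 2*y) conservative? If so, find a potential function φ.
Yes, F is conservative. φ = 2*z*(-2*x - y)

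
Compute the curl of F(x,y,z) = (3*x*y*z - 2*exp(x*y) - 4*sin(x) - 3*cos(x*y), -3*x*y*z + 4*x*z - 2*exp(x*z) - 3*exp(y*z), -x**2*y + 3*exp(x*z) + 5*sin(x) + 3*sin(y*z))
(-x**2 + 3*x*y + 2*x*exp(x*z) - 4*x + 3*y*exp(y*z) + 3*z*cos(y*z), 5*x*y - 3*z*exp(x*z) - 5*cos(x), -3*x*z + 2*x*exp(x*y) - 3*x*sin(x*y) - 3*y*z - 2*z*exp(x*z) + 4*z)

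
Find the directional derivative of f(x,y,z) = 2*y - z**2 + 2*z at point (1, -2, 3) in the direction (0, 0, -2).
4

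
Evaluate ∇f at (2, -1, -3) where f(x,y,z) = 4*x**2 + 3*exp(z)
(16, 0, 3*exp(-3))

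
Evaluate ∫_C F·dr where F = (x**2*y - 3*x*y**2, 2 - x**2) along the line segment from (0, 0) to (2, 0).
0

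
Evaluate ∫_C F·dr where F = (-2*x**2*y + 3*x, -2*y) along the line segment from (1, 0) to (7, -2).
392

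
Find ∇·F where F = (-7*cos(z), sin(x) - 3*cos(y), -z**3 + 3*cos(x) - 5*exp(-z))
-3*z**2 + 3*sin(y) + 5*exp(-z)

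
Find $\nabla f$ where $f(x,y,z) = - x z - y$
(-z, -1, -x)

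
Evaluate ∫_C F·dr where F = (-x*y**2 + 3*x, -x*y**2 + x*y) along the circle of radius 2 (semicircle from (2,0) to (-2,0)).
16/3 - 2*pi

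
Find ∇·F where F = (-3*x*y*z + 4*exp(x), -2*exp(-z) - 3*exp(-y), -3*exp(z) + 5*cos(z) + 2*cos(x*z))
-2*x*sin(x*z) - 3*y*z + 4*exp(x) - 3*exp(z) - 5*sin(z) + 3*exp(-y)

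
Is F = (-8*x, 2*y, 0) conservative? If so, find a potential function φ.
Yes, F is conservative. φ = -4*x**2 + y**2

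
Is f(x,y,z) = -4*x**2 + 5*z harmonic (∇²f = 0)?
No, ∇²f = -8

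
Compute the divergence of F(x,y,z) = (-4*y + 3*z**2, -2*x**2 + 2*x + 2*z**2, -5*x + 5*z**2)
10*z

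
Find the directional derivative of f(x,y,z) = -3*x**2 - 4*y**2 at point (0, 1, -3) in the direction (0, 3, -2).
-24*sqrt(13)/13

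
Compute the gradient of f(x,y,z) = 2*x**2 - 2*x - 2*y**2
(4*x - 2, -4*y, 0)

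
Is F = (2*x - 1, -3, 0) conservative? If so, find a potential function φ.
Yes, F is conservative. φ = x**2 - x - 3*y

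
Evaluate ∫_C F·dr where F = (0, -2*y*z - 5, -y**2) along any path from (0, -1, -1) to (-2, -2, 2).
-4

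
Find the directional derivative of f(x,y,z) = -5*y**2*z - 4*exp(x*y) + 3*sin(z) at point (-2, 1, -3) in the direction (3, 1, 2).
sqrt(14)*(3*exp(2)*cos(3) - 2 + 10*exp(2))*exp(-2)/7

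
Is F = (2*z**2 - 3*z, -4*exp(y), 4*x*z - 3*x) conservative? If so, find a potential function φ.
Yes, F is conservative. φ = 2*x*z**2 - 3*x*z - 4*exp(y)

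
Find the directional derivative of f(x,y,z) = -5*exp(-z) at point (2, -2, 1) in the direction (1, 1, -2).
-5*sqrt(6)*exp(-1)/3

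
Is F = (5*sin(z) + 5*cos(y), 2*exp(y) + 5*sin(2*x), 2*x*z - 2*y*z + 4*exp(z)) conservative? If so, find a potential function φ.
No, ∇×F = (-2*z, -2*z + 5*cos(z), 5*sin(y) + 10*cos(2*x)) ≠ 0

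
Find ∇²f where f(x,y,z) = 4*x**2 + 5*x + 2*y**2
12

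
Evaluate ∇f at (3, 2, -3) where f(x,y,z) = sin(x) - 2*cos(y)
(cos(3), 2*sin(2), 0)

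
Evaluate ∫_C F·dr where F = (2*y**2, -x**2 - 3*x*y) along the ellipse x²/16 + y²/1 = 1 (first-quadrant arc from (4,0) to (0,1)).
-20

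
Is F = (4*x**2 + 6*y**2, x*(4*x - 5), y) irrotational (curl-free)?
No, ∇×F = (1, 0, 8*x - 12*y - 5)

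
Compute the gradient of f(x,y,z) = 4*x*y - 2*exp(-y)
(4*y, 4*x + 2*exp(-y), 0)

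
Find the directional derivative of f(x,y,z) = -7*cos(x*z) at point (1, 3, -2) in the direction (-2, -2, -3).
-7*sqrt(17)*sin(2)/17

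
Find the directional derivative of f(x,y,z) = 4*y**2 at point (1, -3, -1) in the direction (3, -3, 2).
36*sqrt(22)/11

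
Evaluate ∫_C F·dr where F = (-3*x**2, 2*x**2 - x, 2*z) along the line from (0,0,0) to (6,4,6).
-96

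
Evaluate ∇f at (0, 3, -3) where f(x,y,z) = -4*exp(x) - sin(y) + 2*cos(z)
(-4, -cos(3), 2*sin(3))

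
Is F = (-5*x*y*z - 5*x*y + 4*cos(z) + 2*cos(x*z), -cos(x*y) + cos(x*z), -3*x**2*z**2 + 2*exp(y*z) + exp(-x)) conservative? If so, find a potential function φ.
No, ∇×F = (x*sin(x*z) + 2*z*exp(y*z), -5*x*y + 6*x*z**2 - 2*x*sin(x*z) - 4*sin(z) + exp(-x), 5*x*z + 5*x + y*sin(x*y) - z*sin(x*z)) ≠ 0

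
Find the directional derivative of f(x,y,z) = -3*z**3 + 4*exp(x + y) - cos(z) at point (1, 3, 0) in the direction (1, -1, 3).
0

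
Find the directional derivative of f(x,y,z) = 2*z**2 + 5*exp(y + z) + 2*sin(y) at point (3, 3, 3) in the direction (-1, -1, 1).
2*sqrt(3)*(6 - cos(3))/3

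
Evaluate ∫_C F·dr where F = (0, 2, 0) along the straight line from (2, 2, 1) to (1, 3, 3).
2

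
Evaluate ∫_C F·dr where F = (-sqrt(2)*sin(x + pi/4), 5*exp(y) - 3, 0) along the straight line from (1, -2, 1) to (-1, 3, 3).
-15 - 5*exp(-2) + 2*sin(1) + 5*exp(3)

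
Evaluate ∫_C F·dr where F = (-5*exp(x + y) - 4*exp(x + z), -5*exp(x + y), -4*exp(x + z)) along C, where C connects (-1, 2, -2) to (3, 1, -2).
(-5*exp(7) + 4 + exp(4))*exp(-3)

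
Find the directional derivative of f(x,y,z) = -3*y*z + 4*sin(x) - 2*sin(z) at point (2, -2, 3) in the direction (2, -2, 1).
8*cos(2)/3 - 2*cos(3)/3 + 8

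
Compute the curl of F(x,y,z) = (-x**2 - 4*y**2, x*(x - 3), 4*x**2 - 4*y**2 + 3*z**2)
(-8*y, -8*x, 2*x + 8*y - 3)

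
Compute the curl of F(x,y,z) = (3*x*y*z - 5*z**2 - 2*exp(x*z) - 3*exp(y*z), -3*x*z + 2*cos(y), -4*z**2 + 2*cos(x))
(3*x, 3*x*y - 2*x*exp(x*z) - 3*y*exp(y*z) - 10*z + 2*sin(x), 3*z*(-x + exp(y*z) - 1))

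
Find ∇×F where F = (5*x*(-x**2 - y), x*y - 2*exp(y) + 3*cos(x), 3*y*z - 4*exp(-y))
(3*z + 4*exp(-y), 0, 5*x + y - 3*sin(x))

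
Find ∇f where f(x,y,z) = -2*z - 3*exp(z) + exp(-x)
(-exp(-x), 0, -3*exp(z) - 2)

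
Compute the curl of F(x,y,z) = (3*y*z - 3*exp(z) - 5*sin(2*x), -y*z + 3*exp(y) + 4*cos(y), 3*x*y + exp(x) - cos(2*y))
(3*x + y + 2*sin(2*y), -exp(x) - 3*exp(z), -3*z)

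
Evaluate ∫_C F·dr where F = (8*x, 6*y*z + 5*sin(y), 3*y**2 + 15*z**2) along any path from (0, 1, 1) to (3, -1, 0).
28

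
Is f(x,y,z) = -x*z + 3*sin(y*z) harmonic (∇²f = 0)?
No, ∇²f = -3*(y**2 + z**2)*sin(y*z)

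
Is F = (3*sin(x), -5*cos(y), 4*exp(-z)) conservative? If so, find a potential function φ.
Yes, F is conservative. φ = -5*sin(y) - 3*cos(x) - 4*exp(-z)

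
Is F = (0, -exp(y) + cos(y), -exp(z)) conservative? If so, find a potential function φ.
Yes, F is conservative. φ = -exp(y) - exp(z) + sin(y)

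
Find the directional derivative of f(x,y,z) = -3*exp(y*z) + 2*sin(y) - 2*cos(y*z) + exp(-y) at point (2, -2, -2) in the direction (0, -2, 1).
2*sqrt(5)*(-3*exp(4) + 2*sin(4) - 2*cos(2) + exp(2))/5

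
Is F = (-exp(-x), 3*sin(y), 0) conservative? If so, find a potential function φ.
Yes, F is conservative. φ = -3*cos(y) + exp(-x)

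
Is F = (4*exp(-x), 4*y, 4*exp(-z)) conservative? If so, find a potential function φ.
Yes, F is conservative. φ = 2*y**2 - 4*exp(-z) - 4*exp(-x)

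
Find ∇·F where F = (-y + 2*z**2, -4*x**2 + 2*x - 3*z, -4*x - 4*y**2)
0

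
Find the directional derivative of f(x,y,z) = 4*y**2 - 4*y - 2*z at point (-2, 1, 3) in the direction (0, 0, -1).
2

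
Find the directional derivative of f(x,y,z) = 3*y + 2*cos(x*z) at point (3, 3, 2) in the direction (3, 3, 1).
9*sqrt(19)*(1 - 2*sin(6))/19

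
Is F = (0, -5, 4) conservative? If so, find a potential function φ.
Yes, F is conservative. φ = -5*y + 4*z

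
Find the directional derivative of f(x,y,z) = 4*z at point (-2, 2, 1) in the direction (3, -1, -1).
-4*sqrt(11)/11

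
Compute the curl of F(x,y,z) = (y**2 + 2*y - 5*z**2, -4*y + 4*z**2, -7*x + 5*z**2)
(-8*z, 7 - 10*z, -2*y - 2)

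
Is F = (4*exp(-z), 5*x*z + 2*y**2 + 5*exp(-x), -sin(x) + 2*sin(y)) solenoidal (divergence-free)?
No, ∇·F = 4*y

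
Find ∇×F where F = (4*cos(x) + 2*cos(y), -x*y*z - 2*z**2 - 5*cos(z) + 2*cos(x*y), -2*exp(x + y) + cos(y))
(x*y + 4*z - 2*exp(x + y) - sin(y) - 5*sin(z), 2*exp(x + y), -y*z - 2*y*sin(x*y) + 2*sin(y))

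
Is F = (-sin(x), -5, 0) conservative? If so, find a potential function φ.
Yes, F is conservative. φ = -5*y + cos(x)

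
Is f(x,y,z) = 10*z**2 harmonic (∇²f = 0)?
No, ∇²f = 20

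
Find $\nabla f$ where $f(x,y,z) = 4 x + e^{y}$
(4, exp(y), 0)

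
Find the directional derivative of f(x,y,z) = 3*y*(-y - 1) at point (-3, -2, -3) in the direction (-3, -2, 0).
-18*sqrt(13)/13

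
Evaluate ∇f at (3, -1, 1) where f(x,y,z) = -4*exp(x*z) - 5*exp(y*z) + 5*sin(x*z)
(-4*exp(3) + 5*cos(3), -5*exp(-1), -12*exp(3) + 15*cos(3) + 5*exp(-1))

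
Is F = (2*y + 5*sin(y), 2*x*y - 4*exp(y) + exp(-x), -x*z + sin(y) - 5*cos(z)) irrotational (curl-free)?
No, ∇×F = (cos(y), z, 2*y - 5*cos(y) - 2 - exp(-x))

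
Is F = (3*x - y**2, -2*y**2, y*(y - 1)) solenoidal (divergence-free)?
No, ∇·F = 3 - 4*y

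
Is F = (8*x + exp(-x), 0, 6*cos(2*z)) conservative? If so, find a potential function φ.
Yes, F is conservative. φ = 4*x**2 + 3*sin(2*z) - exp(-x)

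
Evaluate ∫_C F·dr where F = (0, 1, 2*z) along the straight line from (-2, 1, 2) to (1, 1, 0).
-4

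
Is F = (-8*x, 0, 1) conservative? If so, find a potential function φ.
Yes, F is conservative. φ = -4*x**2 + z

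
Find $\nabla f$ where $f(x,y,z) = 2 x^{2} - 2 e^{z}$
(4*x, 0, -2*exp(z))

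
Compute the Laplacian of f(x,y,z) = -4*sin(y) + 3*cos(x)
4*sin(y) - 3*cos(x)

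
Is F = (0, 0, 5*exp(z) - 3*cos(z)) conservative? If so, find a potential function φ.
Yes, F is conservative. φ = 5*exp(z) - 3*sin(z)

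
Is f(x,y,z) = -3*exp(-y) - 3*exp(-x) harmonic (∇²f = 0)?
No, ∇²f = -3*exp(-y) - 3*exp(-x)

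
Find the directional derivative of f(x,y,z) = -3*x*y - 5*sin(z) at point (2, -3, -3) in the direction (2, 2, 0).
3*sqrt(2)/2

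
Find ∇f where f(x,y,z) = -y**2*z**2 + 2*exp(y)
(0, -2*y*z**2 + 2*exp(y), -2*y**2*z)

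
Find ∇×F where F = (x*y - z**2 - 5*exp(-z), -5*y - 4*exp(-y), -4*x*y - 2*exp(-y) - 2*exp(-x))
(-4*x + 2*exp(-y), 4*y - 2*z + 5*exp(-z) - 2*exp(-x), -x)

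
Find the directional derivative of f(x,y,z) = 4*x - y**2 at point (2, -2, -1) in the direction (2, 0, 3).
8*sqrt(13)/13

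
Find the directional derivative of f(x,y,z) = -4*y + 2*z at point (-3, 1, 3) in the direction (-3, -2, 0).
8*sqrt(13)/13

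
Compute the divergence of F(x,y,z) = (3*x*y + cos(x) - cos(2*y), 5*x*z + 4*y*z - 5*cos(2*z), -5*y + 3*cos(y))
3*y + 4*z - sin(x)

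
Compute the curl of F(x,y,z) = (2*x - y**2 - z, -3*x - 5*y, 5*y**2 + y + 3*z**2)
(10*y + 1, -1, 2*y - 3)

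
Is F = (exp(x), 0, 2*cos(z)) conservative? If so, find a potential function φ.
Yes, F is conservative. φ = exp(x) + 2*sin(z)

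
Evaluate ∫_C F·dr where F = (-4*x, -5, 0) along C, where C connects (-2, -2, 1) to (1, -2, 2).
6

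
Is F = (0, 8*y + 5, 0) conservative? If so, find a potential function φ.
Yes, F is conservative. φ = y*(4*y + 5)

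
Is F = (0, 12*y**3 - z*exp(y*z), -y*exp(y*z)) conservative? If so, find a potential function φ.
Yes, F is conservative. φ = 3*y**4 - exp(y*z)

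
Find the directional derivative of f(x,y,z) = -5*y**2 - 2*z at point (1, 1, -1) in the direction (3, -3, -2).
17*sqrt(22)/11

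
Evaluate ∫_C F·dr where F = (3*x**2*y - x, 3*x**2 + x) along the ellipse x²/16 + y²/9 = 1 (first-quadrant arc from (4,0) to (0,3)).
104 - 33*pi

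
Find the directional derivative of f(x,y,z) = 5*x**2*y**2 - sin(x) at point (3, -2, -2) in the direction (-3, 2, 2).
3*sqrt(17)*(-240 + cos(3))/17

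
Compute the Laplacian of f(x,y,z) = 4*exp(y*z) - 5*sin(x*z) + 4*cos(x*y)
5*x**2*sin(x*z) - 4*x**2*cos(x*y) + 4*y**2*exp(y*z) - 4*y**2*cos(x*y) + 4*z**2*exp(y*z) + 5*z**2*sin(x*z)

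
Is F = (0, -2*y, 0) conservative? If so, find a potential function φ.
Yes, F is conservative. φ = -y**2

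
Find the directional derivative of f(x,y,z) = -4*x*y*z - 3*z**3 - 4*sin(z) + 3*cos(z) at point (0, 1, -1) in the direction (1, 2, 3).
sqrt(14)*(-23 - 12*cos(1) + 9*sin(1))/14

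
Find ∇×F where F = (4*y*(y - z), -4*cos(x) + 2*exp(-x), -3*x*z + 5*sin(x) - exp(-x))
(0, -4*y + 3*z - 5*cos(x) - exp(-x), -8*y + 4*z + 4*sin(x) - 2*exp(-x))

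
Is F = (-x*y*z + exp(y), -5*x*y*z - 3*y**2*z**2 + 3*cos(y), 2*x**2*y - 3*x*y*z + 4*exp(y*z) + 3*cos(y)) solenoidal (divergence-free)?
No, ∇·F = -3*x*y - 5*x*z - 6*y*z**2 - y*z + 4*y*exp(y*z) - 3*sin(y)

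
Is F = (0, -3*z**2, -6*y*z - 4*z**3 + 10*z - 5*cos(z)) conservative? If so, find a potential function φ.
Yes, F is conservative. φ = -3*y*z**2 - z**4 + 5*z**2 - 5*sin(z)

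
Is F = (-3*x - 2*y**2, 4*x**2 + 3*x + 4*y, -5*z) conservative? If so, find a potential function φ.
No, ∇×F = (0, 0, 8*x + 4*y + 3) ≠ 0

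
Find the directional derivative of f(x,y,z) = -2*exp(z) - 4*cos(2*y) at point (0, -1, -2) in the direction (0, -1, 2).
4*sqrt(5)*(-1 + 2*exp(2)*sin(2))*exp(-2)/5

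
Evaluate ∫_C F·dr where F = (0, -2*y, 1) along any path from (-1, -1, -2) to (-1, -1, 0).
2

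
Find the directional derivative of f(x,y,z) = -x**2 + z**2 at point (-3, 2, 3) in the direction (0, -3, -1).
-3*sqrt(10)/5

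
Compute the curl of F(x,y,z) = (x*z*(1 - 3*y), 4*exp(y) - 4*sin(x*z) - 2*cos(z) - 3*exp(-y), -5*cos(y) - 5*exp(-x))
(4*x*cos(x*z) + 5*sin(y) - 2*sin(z), -3*x*y + x - 5*exp(-x), z*(3*x - 4*cos(x*z)))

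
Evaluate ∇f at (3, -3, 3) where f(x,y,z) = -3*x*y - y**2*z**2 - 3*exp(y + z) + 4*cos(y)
(9, 4*sin(3) + 42, -57)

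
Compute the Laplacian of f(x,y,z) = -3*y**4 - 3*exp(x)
-36*y**2 - 3*exp(x)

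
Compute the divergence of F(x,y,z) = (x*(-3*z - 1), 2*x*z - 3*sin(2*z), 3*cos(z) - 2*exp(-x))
-3*z - 3*sin(z) - 1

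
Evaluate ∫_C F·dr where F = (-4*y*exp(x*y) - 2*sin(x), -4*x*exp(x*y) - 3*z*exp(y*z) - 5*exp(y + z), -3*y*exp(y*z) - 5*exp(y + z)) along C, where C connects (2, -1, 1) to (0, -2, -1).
-3*exp(2) - 5*exp(-3) + 4*exp(-2) - 2*cos(2) + 3*exp(-1) + 3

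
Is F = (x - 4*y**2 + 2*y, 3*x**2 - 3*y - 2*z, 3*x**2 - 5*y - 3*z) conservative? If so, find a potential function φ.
No, ∇×F = (-3, -6*x, 6*x + 8*y - 2) ≠ 0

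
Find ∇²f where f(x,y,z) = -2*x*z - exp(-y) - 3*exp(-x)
-exp(-y) - 3*exp(-x)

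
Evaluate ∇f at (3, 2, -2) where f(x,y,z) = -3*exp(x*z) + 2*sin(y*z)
(6*exp(-6), -4*cos(4), 4*cos(4) - 9*exp(-6))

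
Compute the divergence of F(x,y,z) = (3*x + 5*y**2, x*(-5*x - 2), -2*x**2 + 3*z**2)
6*z + 3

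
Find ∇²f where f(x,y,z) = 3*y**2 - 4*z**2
-2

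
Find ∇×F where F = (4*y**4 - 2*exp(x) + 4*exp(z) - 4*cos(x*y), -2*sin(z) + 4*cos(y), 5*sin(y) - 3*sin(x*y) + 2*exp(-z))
(-3*x*cos(x*y) + 5*cos(y) + 2*cos(z), 3*y*cos(x*y) + 4*exp(z), -4*x*sin(x*y) - 16*y**3)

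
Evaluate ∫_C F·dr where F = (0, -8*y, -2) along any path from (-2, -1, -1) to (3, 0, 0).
2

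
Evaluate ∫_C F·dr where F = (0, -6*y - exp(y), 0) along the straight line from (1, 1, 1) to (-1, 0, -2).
2 + E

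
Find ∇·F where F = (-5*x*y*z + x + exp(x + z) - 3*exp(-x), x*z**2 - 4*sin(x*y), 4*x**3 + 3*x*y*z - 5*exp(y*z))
3*x*y - 4*x*cos(x*y) - 5*y*z - 5*y*exp(y*z) + exp(x + z) + 1 + 3*exp(-x)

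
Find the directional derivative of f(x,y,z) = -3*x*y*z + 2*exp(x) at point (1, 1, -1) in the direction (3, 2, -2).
3*sqrt(17)*(2*E + 7)/17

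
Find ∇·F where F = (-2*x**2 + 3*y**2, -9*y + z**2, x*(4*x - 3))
-4*x - 9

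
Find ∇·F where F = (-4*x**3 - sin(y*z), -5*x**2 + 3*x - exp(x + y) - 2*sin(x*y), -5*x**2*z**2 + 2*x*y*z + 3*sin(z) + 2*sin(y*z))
-10*x**2*z - 12*x**2 + 2*x*y - 2*x*cos(x*y) + 2*y*cos(y*z) - exp(x + y) + 3*cos(z)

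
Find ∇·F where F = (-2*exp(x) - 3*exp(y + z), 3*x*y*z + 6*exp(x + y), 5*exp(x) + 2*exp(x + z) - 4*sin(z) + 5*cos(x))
3*x*z - 2*exp(x) + 6*exp(x + y) + 2*exp(x + z) - 4*cos(z)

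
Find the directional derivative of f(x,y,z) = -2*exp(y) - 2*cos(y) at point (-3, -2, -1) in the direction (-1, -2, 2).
4*exp(-2)/3 + 4*sin(2)/3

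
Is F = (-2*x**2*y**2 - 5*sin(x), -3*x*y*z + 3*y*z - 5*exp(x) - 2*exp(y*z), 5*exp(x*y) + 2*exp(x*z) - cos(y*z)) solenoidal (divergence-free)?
No, ∇·F = -4*x*y**2 - 3*x*z + 2*x*exp(x*z) + y*sin(y*z) - 2*z*exp(y*z) + 3*z - 5*cos(x)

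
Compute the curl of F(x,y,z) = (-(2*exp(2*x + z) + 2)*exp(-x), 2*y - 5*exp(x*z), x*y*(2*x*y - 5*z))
(x*(4*x*y - 5*z + 5*exp(x*z)), -4*x*y**2 + 5*y*z - 2*exp(x + z), -5*z*exp(x*z))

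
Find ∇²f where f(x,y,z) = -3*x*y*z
0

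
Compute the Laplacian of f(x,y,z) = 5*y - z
0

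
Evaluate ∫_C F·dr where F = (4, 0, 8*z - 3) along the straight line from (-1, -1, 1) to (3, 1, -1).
22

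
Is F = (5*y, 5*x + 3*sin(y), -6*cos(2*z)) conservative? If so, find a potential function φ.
Yes, F is conservative. φ = 5*x*y - 3*sin(2*z) - 3*cos(y)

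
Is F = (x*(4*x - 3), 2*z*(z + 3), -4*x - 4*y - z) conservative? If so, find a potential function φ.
No, ∇×F = (-4*z - 10, 4, 0) ≠ 0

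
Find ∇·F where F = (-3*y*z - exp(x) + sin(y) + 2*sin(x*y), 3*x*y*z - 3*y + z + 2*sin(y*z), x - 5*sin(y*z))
3*x*z + 2*y*cos(x*y) - 5*y*cos(y*z) + 2*z*cos(y*z) - exp(x) - 3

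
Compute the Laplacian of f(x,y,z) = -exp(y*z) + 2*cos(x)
-y**2*exp(y*z) - z**2*exp(y*z) - 2*cos(x)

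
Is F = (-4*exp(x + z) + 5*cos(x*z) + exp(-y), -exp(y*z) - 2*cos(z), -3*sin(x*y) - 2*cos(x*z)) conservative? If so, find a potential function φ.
No, ∇×F = (-3*x*cos(x*y) + y*exp(y*z) - 2*sin(z), -5*x*sin(x*z) + 3*y*cos(x*y) - 2*z*sin(x*z) - 4*exp(x + z), exp(-y)) ≠ 0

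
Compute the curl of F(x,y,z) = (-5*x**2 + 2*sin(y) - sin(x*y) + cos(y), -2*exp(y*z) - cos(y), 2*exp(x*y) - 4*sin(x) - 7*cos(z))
(2*x*exp(x*y) + 2*y*exp(y*z), -2*y*exp(x*y) + 4*cos(x), x*cos(x*y) + sin(y) - 2*cos(y))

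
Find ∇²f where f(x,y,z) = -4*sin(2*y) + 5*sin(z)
16*sin(2*y) - 5*sin(z)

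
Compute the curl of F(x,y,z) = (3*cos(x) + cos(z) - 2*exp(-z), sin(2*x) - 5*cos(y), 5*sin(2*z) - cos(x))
(0, -sin(x) - sin(z) + 2*exp(-z), 2*cos(2*x))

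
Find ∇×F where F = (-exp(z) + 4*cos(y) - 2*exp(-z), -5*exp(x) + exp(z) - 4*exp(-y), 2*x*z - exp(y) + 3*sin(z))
(-exp(y) - exp(z), -2*z - exp(z) + 2*exp(-z), -5*exp(x) + 4*sin(y))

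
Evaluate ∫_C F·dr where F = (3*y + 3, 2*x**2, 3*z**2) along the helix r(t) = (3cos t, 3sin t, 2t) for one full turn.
pi*(-27 + 64*pi**2)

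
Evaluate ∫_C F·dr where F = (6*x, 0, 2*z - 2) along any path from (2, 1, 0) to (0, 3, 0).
-12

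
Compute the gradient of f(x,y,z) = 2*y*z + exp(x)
(exp(x), 2*z, 2*y)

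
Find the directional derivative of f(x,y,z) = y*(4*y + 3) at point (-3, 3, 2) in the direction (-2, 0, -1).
0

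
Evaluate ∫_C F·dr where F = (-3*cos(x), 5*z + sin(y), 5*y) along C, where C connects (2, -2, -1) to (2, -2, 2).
-30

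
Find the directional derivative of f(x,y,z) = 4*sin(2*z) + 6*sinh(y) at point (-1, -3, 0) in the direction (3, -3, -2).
-sqrt(22)*(8 + 9*cosh(3))/11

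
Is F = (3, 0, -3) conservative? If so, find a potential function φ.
Yes, F is conservative. φ = 3*x - 3*z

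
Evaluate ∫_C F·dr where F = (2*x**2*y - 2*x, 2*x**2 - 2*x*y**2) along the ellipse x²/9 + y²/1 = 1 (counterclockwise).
-15*pi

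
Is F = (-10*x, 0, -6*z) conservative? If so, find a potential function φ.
Yes, F is conservative. φ = -5*x**2 - 3*z**2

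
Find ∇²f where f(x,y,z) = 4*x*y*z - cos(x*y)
(x**2 + y**2)*cos(x*y)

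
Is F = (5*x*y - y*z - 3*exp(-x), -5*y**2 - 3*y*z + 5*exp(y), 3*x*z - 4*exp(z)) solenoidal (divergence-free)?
No, ∇·F = 3*x - 5*y - 3*z + 5*exp(y) - 4*exp(z) + 3*exp(-x)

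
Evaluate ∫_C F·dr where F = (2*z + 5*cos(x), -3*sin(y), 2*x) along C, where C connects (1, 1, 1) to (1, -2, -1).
-4 - 3*cos(1) + 3*cos(2)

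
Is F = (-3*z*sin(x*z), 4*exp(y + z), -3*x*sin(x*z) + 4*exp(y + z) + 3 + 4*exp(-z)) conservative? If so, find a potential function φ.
Yes, F is conservative. φ = 3*z + 4*exp(y + z) + 3*cos(x*z) - 4*exp(-z)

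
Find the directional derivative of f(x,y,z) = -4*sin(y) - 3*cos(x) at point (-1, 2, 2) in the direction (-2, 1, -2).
-4*cos(2)/3 + 2*sin(1)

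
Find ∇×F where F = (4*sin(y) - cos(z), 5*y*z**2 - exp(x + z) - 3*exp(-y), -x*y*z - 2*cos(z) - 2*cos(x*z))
(-x*z - 10*y*z + exp(x + z), y*z - 2*z*sin(x*z) + sin(z), -exp(x + z) - 4*cos(y))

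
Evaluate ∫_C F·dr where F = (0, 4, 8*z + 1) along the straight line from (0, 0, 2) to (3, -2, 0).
-26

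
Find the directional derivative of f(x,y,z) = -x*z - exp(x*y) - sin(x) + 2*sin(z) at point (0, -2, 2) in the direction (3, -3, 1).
sqrt(19)*(-3 + 2*cos(2))/19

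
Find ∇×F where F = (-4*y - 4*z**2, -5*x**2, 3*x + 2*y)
(2, -8*z - 3, 4 - 10*x)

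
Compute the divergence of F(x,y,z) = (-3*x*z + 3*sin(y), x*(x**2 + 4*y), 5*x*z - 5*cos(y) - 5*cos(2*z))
9*x - 3*z + 10*sin(2*z)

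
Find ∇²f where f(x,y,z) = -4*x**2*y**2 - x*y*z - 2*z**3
-8*x**2 - 8*y**2 - 12*z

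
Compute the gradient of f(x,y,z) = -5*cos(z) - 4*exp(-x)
(4*exp(-x), 0, 5*sin(z))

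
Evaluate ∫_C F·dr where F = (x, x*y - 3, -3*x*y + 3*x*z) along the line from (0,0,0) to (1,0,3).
19/2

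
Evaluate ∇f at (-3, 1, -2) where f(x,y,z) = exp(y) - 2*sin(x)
(-2*cos(3), E, 0)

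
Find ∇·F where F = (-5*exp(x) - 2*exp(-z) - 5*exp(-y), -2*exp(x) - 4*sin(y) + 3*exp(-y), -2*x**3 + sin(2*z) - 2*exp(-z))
-5*exp(x) - 4*cos(y) + 2*cos(2*z) + 2*exp(-z) - 3*exp(-y)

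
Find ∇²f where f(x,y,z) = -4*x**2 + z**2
-6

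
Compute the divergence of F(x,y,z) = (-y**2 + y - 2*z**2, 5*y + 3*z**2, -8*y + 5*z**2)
10*z + 5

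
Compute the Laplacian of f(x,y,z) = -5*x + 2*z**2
4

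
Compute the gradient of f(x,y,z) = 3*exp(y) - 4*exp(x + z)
(-4*exp(x + z), 3*exp(y), -4*exp(x + z))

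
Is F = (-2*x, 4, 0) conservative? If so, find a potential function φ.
Yes, F is conservative. φ = -x**2 + 4*y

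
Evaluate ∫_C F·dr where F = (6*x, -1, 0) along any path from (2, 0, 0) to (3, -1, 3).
16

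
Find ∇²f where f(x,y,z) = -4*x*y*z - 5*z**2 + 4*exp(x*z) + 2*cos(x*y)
4*x**2*exp(x*z) - 2*x**2*cos(x*y) - 2*y**2*cos(x*y) + 4*z**2*exp(x*z) - 10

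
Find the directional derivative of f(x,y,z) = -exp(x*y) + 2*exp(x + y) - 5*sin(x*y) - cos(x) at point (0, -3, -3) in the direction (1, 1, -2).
sqrt(6)*(2 + 9*exp(3))*exp(-3)/3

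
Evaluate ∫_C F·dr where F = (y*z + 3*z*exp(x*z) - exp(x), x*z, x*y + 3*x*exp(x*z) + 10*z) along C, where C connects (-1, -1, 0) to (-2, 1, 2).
(-exp(2) + 3 + exp(3) + 13*exp(4))*exp(-4)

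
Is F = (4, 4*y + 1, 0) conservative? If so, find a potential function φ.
Yes, F is conservative. φ = 4*x + 2*y**2 + y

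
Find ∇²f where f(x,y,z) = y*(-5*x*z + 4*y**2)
24*y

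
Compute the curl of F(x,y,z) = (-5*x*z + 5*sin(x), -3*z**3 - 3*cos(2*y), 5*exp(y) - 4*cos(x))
(9*z**2 + 5*exp(y), -5*x - 4*sin(x), 0)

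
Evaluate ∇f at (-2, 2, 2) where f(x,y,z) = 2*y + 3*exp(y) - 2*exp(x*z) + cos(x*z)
(2*sin(4) - 4*exp(-4), 2 + 3*exp(2), 4*exp(-4) - 2*sin(4))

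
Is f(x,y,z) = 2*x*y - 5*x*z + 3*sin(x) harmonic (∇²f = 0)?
No, ∇²f = -3*sin(x)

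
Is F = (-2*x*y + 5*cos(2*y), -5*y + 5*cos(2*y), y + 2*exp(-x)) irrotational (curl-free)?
No, ∇×F = (1, 2*exp(-x), 2*x + 10*sin(2*y))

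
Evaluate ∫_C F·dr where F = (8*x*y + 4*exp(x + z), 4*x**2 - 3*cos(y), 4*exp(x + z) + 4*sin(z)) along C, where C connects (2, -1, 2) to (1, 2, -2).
-4*exp(4) - 3*sin(2) - 3*sin(1) + 4*exp(-1) + 24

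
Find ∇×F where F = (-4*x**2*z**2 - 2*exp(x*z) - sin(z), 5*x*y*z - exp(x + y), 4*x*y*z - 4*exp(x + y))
(-5*x*y + 4*x*z - 4*exp(x + y), -8*x**2*z - 2*x*exp(x*z) - 4*y*z + 4*exp(x + y) - cos(z), 5*y*z - exp(x + y))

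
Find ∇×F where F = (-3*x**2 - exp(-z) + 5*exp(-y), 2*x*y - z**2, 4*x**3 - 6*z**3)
(2*z, -12*x**2 + exp(-z), 2*y + 5*exp(-y))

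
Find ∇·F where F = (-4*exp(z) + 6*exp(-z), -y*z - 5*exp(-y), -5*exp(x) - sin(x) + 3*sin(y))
-z + 5*exp(-y)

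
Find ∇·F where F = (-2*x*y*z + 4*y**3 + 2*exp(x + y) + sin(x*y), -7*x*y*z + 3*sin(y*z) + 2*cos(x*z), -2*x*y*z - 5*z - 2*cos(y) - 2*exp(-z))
-2*x*y - 7*x*z - 2*y*z + y*cos(x*y) + 3*z*cos(y*z) + 2*exp(x + y) - 5 + 2*exp(-z)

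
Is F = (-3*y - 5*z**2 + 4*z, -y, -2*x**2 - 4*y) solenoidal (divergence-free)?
No, ∇·F = -1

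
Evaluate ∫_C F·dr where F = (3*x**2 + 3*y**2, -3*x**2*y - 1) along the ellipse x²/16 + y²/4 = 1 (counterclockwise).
0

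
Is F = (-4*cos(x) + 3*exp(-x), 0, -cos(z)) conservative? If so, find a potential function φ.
Yes, F is conservative. φ = -4*sin(x) - sin(z) - 3*exp(-x)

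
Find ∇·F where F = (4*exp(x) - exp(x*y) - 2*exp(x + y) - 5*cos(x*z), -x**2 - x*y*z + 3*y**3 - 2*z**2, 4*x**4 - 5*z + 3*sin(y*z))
-x*z + 9*y**2 - y*exp(x*y) + 3*y*cos(y*z) + 5*z*sin(x*z) + 4*exp(x) - 2*exp(x + y) - 5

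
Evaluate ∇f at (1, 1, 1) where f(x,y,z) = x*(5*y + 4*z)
(9, 5, 4)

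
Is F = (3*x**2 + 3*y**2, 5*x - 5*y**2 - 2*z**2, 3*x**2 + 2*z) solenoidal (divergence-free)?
No, ∇·F = 6*x - 10*y + 2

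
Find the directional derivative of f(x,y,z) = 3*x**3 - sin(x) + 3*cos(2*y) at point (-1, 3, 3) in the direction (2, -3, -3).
sqrt(22)*(9*sin(6) - cos(1) + 9)/11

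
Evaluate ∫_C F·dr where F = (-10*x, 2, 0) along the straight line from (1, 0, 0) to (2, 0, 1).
-15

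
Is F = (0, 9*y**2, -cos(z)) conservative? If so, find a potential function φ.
Yes, F is conservative. φ = 3*y**3 - sin(z)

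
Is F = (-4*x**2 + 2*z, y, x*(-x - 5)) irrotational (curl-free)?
No, ∇×F = (0, 2*x + 7, 0)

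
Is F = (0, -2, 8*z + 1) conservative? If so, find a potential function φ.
Yes, F is conservative. φ = -2*y + 4*z**2 + z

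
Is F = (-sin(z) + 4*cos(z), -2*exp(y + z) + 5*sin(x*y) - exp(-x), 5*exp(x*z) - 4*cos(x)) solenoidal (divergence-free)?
No, ∇·F = 5*x*exp(x*z) + 5*x*cos(x*y) - 2*exp(y + z)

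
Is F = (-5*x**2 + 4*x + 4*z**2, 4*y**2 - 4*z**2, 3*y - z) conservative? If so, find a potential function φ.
No, ∇×F = (8*z + 3, 8*z, 0) ≠ 0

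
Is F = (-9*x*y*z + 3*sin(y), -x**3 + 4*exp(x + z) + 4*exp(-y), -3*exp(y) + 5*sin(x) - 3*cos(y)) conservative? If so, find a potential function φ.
No, ∇×F = (-3*exp(y) - 4*exp(x + z) + 3*sin(y), -9*x*y - 5*cos(x), -3*x**2 + 9*x*z + 4*exp(x + z) - 3*cos(y)) ≠ 0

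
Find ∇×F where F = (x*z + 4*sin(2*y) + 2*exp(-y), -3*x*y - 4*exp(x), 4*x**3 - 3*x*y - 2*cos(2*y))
(-3*x + 4*sin(2*y), -12*x**2 + x + 3*y, -3*y - 4*exp(x) - 8*cos(2*y) + 2*exp(-y))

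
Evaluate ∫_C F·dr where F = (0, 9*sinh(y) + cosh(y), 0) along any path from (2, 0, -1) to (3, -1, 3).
-9 - sinh(1) + 9*cosh(1)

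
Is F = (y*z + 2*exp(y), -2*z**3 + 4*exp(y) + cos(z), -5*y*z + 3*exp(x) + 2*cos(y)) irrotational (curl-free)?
No, ∇×F = (6*z**2 - 5*z - 2*sin(y) + sin(z), y - 3*exp(x), -z - 2*exp(y))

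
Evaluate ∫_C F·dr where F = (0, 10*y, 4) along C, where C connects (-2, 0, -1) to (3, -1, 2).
17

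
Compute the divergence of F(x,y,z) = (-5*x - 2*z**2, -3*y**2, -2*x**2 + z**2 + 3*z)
-6*y + 2*z - 2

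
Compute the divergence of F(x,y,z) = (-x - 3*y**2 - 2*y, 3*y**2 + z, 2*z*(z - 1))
6*y + 4*z - 3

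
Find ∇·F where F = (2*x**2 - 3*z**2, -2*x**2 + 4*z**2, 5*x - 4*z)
4*x - 4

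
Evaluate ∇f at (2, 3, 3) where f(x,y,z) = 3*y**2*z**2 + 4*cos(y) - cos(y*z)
(0, -4*sin(3) + 3*sin(9) + 162, 3*sin(9) + 162)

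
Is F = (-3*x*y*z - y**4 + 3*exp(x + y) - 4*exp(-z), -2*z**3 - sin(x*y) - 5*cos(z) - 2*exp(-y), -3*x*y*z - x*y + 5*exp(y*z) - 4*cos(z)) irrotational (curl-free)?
No, ∇×F = (-3*x*z - x + 6*z**2 + 5*z*exp(y*z) - 5*sin(z), -3*x*y + 3*y*z + y + 4*exp(-z), 3*x*z + 4*y**3 - y*cos(x*y) - 3*exp(x + y))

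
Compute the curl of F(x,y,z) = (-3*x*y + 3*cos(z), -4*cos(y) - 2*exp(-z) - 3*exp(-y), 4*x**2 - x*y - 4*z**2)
(-x - 2*exp(-z), -8*x + y - 3*sin(z), 3*x)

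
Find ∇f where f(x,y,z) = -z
(0, 0, -1)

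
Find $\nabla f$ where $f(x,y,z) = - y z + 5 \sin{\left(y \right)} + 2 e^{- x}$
(-2*exp(-x), -z + 5*cos(y), -y)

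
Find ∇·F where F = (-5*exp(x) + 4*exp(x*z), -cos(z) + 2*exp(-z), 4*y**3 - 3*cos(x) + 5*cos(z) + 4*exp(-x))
4*z*exp(x*z) - 5*exp(x) - 5*sin(z)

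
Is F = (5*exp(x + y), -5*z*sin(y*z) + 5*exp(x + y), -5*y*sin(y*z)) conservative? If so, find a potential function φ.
Yes, F is conservative. φ = 5*exp(x + y) + 5*cos(y*z)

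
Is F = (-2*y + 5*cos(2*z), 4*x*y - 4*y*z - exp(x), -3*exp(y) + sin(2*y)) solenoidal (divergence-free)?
No, ∇·F = 4*x - 4*z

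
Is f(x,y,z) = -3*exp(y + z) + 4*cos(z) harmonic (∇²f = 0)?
No, ∇²f = -6*exp(y + z) - 4*cos(z)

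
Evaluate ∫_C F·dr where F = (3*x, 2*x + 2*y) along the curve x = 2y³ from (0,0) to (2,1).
8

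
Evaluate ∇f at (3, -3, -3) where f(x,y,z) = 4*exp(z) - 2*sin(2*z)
(0, 0, -4*cos(6) + 4*exp(-3))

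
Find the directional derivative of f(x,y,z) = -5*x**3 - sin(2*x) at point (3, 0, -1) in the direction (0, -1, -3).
0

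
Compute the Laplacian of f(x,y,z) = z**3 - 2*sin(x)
6*z + 2*sin(x)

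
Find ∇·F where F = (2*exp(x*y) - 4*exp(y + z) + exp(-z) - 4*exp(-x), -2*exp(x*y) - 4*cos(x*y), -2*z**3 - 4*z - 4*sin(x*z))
-2*x*exp(x*y) + 4*x*sin(x*y) - 4*x*cos(x*z) + 2*y*exp(x*y) - 6*z**2 - 4 + 4*exp(-x)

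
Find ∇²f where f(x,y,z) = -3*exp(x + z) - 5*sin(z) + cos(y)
-6*exp(x + z) + 5*sin(z) - cos(y)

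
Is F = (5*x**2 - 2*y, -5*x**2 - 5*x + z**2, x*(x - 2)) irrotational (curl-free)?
No, ∇×F = (-2*z, 2 - 2*x, -10*x - 3)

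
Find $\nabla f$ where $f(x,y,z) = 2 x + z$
(2, 0, 1)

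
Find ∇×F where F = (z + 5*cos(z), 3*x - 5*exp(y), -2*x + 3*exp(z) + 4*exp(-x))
(0, -5*sin(z) + 3 + 4*exp(-x), 3)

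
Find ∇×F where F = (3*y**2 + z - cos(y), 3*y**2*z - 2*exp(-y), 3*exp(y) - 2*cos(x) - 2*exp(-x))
(-3*y**2 + 3*exp(y), -2*sin(x) + 1 - 2*exp(-x), -6*y - sin(y))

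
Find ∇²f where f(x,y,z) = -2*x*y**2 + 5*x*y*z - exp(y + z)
-4*x - 2*exp(y + z)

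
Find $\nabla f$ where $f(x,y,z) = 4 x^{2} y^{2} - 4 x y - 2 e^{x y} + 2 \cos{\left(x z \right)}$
(8*x*y**2 - 2*y*exp(x*y) - 4*y - 2*z*sin(x*z), 2*x*(4*x*y - exp(x*y) - 2), -2*x*sin(x*z))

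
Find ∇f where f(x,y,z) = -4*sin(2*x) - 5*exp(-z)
(-8*cos(2*x), 0, 5*exp(-z))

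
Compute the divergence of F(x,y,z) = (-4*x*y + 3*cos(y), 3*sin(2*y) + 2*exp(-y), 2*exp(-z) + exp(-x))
-4*y + 6*cos(2*y) - 2*exp(-z) - 2*exp(-y)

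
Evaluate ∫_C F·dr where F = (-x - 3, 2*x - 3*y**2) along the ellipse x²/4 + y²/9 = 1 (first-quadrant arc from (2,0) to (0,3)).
-19 + 3*pi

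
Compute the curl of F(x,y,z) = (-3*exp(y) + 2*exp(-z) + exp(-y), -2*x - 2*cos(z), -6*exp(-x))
(-2*sin(z), -2*exp(-z) - 6*exp(-x), 3*exp(y) - 2 + exp(-y))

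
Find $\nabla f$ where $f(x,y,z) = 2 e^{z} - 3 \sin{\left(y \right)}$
(0, -3*cos(y), 2*exp(z))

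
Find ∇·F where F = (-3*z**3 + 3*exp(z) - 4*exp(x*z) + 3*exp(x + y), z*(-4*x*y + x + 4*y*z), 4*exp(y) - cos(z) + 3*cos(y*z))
-3*y*sin(y*z) - 4*z*(x - z) - 4*z*exp(x*z) + 3*exp(x + y) + sin(z)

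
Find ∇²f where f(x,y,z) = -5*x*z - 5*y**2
-10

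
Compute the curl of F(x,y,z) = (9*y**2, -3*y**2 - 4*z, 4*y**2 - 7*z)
(8*y + 4, 0, -18*y)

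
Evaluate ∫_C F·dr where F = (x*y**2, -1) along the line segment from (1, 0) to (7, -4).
180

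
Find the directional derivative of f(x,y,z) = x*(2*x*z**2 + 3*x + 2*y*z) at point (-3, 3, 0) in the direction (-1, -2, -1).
6*sqrt(6)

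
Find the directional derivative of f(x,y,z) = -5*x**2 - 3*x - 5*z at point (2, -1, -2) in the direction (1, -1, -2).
-13*sqrt(6)/6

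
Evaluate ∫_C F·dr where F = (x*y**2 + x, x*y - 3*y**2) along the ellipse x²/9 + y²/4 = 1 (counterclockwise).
0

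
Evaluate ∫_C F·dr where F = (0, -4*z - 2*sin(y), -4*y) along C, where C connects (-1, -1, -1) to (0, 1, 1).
0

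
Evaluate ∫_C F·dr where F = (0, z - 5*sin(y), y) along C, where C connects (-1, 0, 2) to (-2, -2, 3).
-11 + 5*cos(2)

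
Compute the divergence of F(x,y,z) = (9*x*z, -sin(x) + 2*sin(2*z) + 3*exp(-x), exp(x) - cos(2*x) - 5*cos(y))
9*z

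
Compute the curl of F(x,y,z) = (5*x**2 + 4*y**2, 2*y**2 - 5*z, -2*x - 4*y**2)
(5 - 8*y, 2, -8*y)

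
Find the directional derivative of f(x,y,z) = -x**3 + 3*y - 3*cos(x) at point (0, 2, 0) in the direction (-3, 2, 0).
6*sqrt(13)/13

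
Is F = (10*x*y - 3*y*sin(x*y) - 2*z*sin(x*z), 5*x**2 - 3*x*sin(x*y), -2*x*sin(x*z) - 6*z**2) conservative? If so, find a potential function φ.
Yes, F is conservative. φ = 5*x**2*y - 2*z**3 + 3*cos(x*y) + 2*cos(x*z)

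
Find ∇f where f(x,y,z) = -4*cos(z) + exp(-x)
(-exp(-x), 0, 4*sin(z))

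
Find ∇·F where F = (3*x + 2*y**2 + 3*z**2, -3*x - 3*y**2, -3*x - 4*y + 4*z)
7 - 6*y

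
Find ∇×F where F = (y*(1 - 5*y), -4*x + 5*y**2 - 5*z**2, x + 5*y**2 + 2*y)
(10*y + 10*z + 2, -1, 10*y - 5)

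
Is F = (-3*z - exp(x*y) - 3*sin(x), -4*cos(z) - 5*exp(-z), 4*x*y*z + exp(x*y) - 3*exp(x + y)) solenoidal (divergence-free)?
No, ∇·F = 4*x*y - y*exp(x*y) - 3*cos(x)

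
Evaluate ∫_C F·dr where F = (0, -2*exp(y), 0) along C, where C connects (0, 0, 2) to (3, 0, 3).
0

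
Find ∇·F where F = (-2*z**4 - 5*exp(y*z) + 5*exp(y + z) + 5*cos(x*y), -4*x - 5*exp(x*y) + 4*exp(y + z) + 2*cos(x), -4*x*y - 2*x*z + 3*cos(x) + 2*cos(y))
-5*x*exp(x*y) - 2*x - 5*y*sin(x*y) + 4*exp(y + z)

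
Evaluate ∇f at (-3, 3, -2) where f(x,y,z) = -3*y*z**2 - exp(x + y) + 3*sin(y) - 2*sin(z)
(-1, -13 + 3*cos(3), 36 - 2*cos(2))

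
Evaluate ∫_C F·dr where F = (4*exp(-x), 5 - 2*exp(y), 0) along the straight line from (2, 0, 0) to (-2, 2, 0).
-6*exp(2) + 4*exp(-2) + 12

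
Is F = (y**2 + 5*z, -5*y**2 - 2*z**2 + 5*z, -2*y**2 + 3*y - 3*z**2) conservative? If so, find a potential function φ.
No, ∇×F = (-4*y + 4*z - 2, 5, -2*y) ≠ 0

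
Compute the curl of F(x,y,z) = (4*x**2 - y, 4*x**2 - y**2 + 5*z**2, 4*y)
(4 - 10*z, 0, 8*x + 1)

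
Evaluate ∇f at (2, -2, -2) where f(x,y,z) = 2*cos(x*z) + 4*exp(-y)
(-4*sin(4), -4*exp(2), 4*sin(4))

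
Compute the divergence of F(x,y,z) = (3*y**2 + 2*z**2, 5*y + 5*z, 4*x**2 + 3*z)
8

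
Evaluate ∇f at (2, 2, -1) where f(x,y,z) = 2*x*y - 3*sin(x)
(4 - 3*cos(2), 4, 0)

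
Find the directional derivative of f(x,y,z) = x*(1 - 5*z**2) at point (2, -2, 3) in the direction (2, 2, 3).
-268*sqrt(17)/17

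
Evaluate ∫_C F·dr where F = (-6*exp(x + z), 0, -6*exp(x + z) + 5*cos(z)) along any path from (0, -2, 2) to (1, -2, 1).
-5*sin(2) + 5*sin(1)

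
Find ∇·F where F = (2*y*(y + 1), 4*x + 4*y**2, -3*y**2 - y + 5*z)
8*y + 5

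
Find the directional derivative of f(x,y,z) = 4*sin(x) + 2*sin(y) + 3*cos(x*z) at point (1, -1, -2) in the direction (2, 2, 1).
-3*sin(2) + 4*cos(1)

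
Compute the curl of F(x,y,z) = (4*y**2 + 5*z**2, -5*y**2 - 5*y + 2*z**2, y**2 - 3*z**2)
(2*y - 4*z, 10*z, -8*y)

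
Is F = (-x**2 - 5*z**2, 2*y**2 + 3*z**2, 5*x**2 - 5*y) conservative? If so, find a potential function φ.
No, ∇×F = (-6*z - 5, -10*x - 10*z, 0) ≠ 0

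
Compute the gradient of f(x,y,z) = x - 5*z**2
(1, 0, -10*z)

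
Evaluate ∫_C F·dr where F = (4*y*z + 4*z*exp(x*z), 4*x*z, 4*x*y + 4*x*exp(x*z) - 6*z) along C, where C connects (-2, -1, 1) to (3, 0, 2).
-17 - 4*exp(-2) + 4*exp(6)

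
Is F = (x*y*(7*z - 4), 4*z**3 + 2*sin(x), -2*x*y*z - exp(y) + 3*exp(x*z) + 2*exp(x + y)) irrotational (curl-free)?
No, ∇×F = (-2*x*z - 12*z**2 - exp(y) + 2*exp(x + y), 7*x*y + 2*y*z - 3*z*exp(x*z) - 2*exp(x + y), -x*(7*z - 4) + 2*cos(x))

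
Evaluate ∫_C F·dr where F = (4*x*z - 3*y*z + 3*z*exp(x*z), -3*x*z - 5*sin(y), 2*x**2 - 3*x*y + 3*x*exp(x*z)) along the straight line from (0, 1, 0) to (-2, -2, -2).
-5*cos(1) + 5*cos(2) + 5 + 3*exp(4)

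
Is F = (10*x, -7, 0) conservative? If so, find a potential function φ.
Yes, F is conservative. φ = 5*x**2 - 7*y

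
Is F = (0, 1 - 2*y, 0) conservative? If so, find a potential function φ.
Yes, F is conservative. φ = y*(1 - y)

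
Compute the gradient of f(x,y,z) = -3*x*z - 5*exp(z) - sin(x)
(-3*z - cos(x), 0, -3*x - 5*exp(z))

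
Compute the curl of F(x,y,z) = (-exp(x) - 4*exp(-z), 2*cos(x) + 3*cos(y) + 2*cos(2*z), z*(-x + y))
(z + 4*sin(2*z), z + 4*exp(-z), -2*sin(x))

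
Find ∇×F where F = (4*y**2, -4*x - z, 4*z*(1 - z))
(1, 0, -8*y - 4)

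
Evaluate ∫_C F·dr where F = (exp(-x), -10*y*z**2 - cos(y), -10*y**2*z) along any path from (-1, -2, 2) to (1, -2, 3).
-100 + 2*sinh(1)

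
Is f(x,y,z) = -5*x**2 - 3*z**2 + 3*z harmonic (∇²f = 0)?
No, ∇²f = -16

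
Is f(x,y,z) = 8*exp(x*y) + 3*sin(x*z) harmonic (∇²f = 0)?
No, ∇²f = 8*x**2*exp(x*y) - 3*x**2*sin(x*z) + 8*y**2*exp(x*y) - 3*z**2*sin(x*z)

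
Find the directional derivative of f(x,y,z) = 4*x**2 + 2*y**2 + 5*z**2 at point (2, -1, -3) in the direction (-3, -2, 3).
-65*sqrt(22)/11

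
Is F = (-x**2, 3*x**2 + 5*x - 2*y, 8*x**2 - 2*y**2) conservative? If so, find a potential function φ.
No, ∇×F = (-4*y, -16*x, 6*x + 5) ≠ 0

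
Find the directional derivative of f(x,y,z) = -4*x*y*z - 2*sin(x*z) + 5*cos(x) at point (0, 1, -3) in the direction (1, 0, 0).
18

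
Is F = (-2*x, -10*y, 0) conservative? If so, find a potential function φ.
Yes, F is conservative. φ = -x**2 - 5*y**2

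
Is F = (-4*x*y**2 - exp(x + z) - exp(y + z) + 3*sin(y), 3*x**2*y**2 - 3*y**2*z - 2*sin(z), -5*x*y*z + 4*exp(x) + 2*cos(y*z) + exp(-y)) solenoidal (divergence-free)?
No, ∇·F = 6*x**2*y - 5*x*y - 4*y**2 - 6*y*z - 2*y*sin(y*z) - exp(x + z)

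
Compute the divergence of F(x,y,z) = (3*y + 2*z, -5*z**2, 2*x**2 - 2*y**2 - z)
-1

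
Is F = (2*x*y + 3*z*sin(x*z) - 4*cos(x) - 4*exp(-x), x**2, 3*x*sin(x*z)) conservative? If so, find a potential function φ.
Yes, F is conservative. φ = x**2*y - 4*sin(x) - 3*cos(x*z) + 4*exp(-x)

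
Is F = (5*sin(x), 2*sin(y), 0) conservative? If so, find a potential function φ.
Yes, F is conservative. φ = -5*cos(x) - 2*cos(y)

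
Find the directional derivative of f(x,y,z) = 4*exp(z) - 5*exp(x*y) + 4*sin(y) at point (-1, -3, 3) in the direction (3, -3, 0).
sqrt(2)*(-2*cos(3) + 5*exp(3))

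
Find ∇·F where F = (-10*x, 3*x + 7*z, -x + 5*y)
-10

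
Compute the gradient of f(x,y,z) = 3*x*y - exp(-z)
(3*y, 3*x, exp(-z))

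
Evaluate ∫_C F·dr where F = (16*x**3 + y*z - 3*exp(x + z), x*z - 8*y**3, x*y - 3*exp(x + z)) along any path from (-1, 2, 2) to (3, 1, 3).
-3*exp(6) + 3*E + 363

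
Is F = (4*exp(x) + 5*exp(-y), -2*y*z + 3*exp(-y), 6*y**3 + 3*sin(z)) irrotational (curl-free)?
No, ∇×F = (2*y*(9*y + 1), 0, 5*exp(-y))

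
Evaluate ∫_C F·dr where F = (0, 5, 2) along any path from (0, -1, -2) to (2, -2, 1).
1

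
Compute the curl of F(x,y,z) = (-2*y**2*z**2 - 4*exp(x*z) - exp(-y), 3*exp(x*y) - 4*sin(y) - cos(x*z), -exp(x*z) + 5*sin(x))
(-x*sin(x*z), -4*x*exp(x*z) - 4*y**2*z + z*exp(x*z) - 5*cos(x), 4*y*z**2 + 3*y*exp(x*y) + z*sin(x*z) - exp(-y))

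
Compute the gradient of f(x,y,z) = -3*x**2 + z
(-6*x, 0, 1)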